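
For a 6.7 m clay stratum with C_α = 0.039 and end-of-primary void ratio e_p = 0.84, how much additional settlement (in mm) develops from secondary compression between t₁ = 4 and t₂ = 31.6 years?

Secondary compression: S_s = C_α·H/(1+e_p)·log₁₀(t₂/t₁)
S_s = 0.039×6.7/(1+0.84)×log₁₀(31.6/4)
    = 0.142 × 0.8976 = 0.1275 m

S_s ≈ 127 mm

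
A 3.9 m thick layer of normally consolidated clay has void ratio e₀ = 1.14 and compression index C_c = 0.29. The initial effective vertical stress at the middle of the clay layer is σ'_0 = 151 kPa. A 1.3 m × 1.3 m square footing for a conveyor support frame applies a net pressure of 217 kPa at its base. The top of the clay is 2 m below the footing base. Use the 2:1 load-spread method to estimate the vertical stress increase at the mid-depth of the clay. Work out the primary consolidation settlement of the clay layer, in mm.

Mid-depth of clay below the footing base: z = 2 + 3.9/2 = 3.95 m.
Stress increase at mid-clay by the 2:1 spreading method:
Δσ = qBL/((B+z)(L+z)) = 217×1.3×1.3/((1.3+3.95)(1.3+3.95)) = 13.305 kPa
Final effective stress: σ'_f = σ'_0 + Δσ = 151 + 13.305 = 164.31 kPa.
Normally consolidated clay, so the full stress increment lies on the virgin compression line:
S_c = C_c·H/(1+e₀)·log₁₀(σ'_f/σ'_0) = 0.29×3.9/(1+1.14)×log₁₀(164.31/151)
    = 0.5285 × 0.036687 = 0.01939 m

S_c ≈ 19.4 mm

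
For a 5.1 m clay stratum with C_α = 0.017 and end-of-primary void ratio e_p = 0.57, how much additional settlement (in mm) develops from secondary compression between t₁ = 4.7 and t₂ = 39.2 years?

Secondary compression: S_s = C_α·H/(1+e_p)·log₁₀(t₂/t₁)
S_s = 0.017×5.1/(1+0.57)×log₁₀(39.2/4.7)
    = 0.05522 × 0.9212 = 0.05087 m

S_s ≈ 50.9 mm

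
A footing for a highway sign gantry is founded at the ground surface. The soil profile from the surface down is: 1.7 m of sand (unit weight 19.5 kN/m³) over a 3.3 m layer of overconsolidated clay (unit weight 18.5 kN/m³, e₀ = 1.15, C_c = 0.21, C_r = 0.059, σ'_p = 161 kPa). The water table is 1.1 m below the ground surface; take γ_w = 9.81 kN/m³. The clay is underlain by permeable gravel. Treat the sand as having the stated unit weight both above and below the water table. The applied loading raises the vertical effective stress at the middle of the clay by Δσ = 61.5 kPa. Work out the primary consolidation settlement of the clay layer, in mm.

S_c ≈ 35.7 mm

Mid-depth of clay below the ground surface: z = 1.7 + 3.3/2 = 3.35 m.
Total vertical stress at mid-clay: σ_v = 19.5×1.7 + 18.5×1.65 = 63.675 kPa.
Pore pressure: u = 9.81×(3.35 − 1.1) = 22.073 kPa.
Initial effective stress: σ'_0 = σ_v − u = 63.675 − 22.073 = 41.602 kPa.
Final effective stress: σ'_f = 41.602 + 61.5 = 103.1 kPa.
σ'_f = 103.1 ≤ σ'_p = 161 kPa, so the clay remains overconsolidated and only the recompression index applies:
S_c = C_r·H/(1+e₀)·log₁₀(σ'_f/σ'_0) = 0.059×3.3/2.15×log₁₀(103.1/41.602)
    = 0.090559 × 0.39414 = 0.03569 m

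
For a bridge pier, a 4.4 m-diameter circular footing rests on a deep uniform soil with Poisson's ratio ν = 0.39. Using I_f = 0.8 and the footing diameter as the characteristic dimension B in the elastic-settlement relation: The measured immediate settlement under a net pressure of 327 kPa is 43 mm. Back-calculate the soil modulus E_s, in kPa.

E_s ≈ 22700 kPa

S_e = q·B·(1−ν²)/E_s · I_f  ⇒  E_s = q·B·(1−ν²)·I_f / S_e.
E_s = 327 × 4.4 × 0.8479 × 0.8 / 0.043 = 22700 kPa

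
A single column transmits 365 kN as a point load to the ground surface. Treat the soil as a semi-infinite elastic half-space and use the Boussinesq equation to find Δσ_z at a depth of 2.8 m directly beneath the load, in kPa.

Δσ_z ≈ 22.2 kPa

Boussinesq vertical stress below a point load on an elastic half-space:
Δσ_z = 3P/(2πz²) · [1 + (r/z)²]^(−5/2)
r/z = 0/2.8 = 0; [1+(r/z)²]^(−5/2) = 1.
Δσ_z = 3×365/(2π×2.8²) × 1 = 22.229 × 1 = 22.23 kPa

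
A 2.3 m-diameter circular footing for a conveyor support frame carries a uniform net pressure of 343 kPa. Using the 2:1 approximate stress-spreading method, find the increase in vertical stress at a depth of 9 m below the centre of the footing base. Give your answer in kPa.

Δσ_z ≈ 14.2 kPa

By the 2:1 method the load spreads at 1 horizontal : 2 vertical, so at depth z the loaded area has grown by z in each plan dimension:
Δσ ≈ qD²/(D+z)² = 343×2.3²/(2.3+9)² = 14.21 kPa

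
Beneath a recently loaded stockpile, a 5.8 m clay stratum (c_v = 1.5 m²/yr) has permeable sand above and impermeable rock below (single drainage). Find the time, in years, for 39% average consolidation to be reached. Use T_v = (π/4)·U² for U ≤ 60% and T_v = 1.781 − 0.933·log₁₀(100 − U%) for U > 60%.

Drainage path length: H_d = H = 5.8 m (single drainage).
U ≤ 60%: T_v = (π/4)·U² = (π/4)×0.39² = 0.11946.
t = T_v·H_d²/c_v = 0.11946×5.8²/1.5 = 2.679 years.

t ≈ 2.68 years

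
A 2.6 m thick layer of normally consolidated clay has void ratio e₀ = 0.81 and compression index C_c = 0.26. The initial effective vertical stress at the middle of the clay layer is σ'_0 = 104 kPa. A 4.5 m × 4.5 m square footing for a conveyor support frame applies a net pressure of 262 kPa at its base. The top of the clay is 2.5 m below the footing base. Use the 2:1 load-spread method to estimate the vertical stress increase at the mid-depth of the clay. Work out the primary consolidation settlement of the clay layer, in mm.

S_c ≈ 89.9 mm

Mid-depth of clay below the footing base: z = 2.5 + 2.6/2 = 3.8 m.
Stress increase at mid-clay by the 2:1 spreading method:
Δσ = qBL/((B+z)(L+z)) = 262×4.5×4.5/((4.5+3.8)(4.5+3.8)) = 77.014 kPa
Final effective stress: σ'_f = σ'_0 + Δσ = 104 + 77.014 = 181.01 kPa.
Normally consolidated clay, so the full stress increment lies on the virgin compression line:
S_c = C_c·H/(1+e₀)·log₁₀(σ'_f/σ'_0) = 0.26×2.6/(1+0.81)×log₁₀(181.01/104)
    = 0.37348 × 0.24067 = 0.08989 m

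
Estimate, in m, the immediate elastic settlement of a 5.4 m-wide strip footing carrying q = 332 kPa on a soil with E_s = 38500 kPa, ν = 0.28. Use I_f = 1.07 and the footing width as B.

Immediate (elastic) settlement: S_e = q·B·(1−ν²)/E_s · I_f.
S_e = 332 × 5.4 × (1 − 0.28²) / 38500 × 1.07
    = 332 × 5.4 × 0.9216 / 38500 × 1.07
    = 0.04592 m

S_e ≈ 0.0459 m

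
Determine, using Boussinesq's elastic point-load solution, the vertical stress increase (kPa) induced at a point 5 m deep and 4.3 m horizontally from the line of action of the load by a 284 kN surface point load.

Δσ_z ≈ 1.36 kPa

Boussinesq vertical stress below a point load on an elastic half-space:
Δσ_z = 3P/(2πz²) · [1 + (r/z)²]^(−5/2)
r/z = 4.3/5 = 0.86; [1+(r/z)²]^(−5/2) = 0.25054.
Δσ_z = 3×284/(2π×5²) × 0.25054 = 5.424 × 0.25054 = 1.359 kPa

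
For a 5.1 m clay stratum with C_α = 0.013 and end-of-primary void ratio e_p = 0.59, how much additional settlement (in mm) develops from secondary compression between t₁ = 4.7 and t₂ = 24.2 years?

Secondary compression: S_s = C_α·H/(1+e_p)·log₁₀(t₂/t₁)
S_s = 0.013×5.1/(1+0.59)×log₁₀(24.2/4.7)
    = 0.0417 × 0.7117 = 0.02968 m

S_s ≈ 29.7 mm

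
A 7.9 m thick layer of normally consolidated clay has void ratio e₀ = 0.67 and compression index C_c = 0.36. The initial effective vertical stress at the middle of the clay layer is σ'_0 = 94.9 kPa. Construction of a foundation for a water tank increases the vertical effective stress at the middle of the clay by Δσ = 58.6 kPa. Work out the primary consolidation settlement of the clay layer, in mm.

Final effective stress: σ'_f = σ'_0 + Δσ = 94.9 + 58.6 = 153.5 kPa.
Normally consolidated clay, so the full stress increment lies on the virgin compression line:
S_c = C_c·H/(1+e₀)·log₁₀(σ'_f/σ'_0) = 0.36×7.9/(1+0.67)×log₁₀(153.5/94.9)
    = 1.703 × 0.20884 = 0.3557 m

S_c ≈ 356 mm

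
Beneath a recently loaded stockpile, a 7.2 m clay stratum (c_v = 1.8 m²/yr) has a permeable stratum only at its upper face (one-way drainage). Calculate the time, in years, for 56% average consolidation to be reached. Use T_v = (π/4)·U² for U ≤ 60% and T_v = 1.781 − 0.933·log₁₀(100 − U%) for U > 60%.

Drainage path length: H_d = H = 7.2 m (single drainage).
U ≤ 60%: T_v = (π/4)·U² = (π/4)×0.56² = 0.2463.
t = T_v·H_d²/c_v = 0.2463×7.2²/1.8 = 7.093 years.

t ≈ 7.09 years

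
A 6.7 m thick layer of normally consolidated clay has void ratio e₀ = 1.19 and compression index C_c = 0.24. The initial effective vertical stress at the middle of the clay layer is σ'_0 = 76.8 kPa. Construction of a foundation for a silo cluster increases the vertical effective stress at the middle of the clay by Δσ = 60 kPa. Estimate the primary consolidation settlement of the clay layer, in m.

Final effective stress: σ'_f = σ'_0 + Δσ = 76.8 + 60 = 136.8 kPa.
Normally consolidated clay, so the full stress increment lies on the virgin compression line:
S_c = C_c·H/(1+e₀)·log₁₀(σ'_f/σ'_0) = 0.24×6.7/(1+1.19)×log₁₀(136.8/76.8)
    = 0.73425 × 0.25072 = 0.1841 m

S_c ≈ 0.184 m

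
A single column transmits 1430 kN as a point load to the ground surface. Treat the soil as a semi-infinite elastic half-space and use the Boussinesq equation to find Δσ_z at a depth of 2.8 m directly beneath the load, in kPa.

Boussinesq vertical stress below a point load on an elastic half-space:
Δσ_z = 3P/(2πz²) · [1 + (r/z)²]^(−5/2)
r/z = 0/2.8 = 0; [1+(r/z)²]^(−5/2) = 1.
Δσ_z = 3×1430/(2π×2.8²) × 1 = 87.089 × 1 = 87.09 kPa

Δσ_z ≈ 87.1 kPa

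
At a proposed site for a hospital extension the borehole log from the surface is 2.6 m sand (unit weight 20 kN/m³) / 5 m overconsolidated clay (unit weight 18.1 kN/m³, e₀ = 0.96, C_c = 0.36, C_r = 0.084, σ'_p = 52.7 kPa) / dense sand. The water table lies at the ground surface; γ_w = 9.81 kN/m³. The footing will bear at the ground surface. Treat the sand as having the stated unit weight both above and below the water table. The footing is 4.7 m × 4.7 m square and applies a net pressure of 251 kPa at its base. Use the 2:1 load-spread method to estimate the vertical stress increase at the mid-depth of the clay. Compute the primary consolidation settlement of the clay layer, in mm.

Mid-depth of clay below the ground surface: z = 2.6 + 5/2 = 5.1 m.
Total vertical stress at mid-clay: σ_v = 20×2.6 + 18.1×2.5 = 97.25 kPa.
Pore pressure: u = 9.81×(5.1 − 0) = 50.031 kPa.
Initial effective stress: σ'_0 = σ_v − u = 97.25 − 50.031 = 47.219 kPa.
Stress increase at mid-clay by the 2:1 spreading method:
Δσ = qBL/((B+z)(L+z)) = 251×4.7×4.7/((4.7+5.1)(4.7+5.1)) = 57.732 kPa
Final effective stress: σ'_f = 47.219 + 57.732 = 104.95 kPa.
σ'_f = 104.95 > σ'_p = 52.7 kPa, so the stress path crosses the preconsolidation pressure — recompression up to σ'_p, then virgin compression beyond:
S_c = H/(1+e₀)·[C_r·log₁₀(σ'_p/σ'_0) + C_c·log₁₀(σ'_f/σ'_p)]
    = 5/1.96 × [0.084×log₁₀(52.7/47.219) + 0.36×log₁₀(104.95/52.7)]
    = 2.551 × [0.0040063 + 0.1077] = 0.285 m

S_c ≈ 285 mm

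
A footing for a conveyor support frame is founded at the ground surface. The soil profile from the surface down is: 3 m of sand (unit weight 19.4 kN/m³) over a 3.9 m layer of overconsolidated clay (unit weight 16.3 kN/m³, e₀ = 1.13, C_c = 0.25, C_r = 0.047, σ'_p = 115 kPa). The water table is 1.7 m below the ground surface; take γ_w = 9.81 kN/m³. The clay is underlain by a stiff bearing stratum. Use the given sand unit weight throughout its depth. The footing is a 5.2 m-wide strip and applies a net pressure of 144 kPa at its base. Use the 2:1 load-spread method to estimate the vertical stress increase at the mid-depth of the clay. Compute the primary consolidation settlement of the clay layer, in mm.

S_c ≈ 52.7 mm

Mid-depth of clay below the ground surface: z = 3 + 3.9/2 = 4.95 m.
Total vertical stress at mid-clay: σ_v = 19.4×3 + 16.3×1.95 = 89.985 kPa.
Pore pressure: u = 9.81×(4.95 − 1.7) = 31.883 kPa.
Initial effective stress: σ'_0 = σ_v − u = 89.985 − 31.883 = 58.102 kPa.
Stress increase at mid-clay by the 2:1 spreading method:
Δσ = qB/(B+z) = 144×5.2/(5.2+4.95) = 73.773 kPa
Final effective stress: σ'_f = 58.102 + 73.773 = 131.88 kPa.
σ'_f = 131.88 > σ'_p = 115 kPa, so the stress path crosses the preconsolidation pressure — recompression up to σ'_p, then virgin compression beyond:
S_c = H/(1+e₀)·[C_r·log₁₀(σ'_p/σ'_0) + C_c·log₁₀(σ'_f/σ'_p)]
    = 3.9/2.13 × [0.047×log₁₀(115/58.102) + 0.25×log₁₀(131.88/115)]
    = 1.831 × [0.013936 + 0.01487] = 0.05274 m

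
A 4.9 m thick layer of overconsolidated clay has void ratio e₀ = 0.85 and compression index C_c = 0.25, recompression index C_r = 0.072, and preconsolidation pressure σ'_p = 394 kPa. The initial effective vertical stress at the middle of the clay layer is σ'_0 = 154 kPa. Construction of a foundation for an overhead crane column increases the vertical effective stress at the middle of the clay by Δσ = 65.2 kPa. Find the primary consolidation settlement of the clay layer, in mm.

S_c ≈ 29.2 mm

Final effective stress: σ'_f = 154 + 65.2 = 219.2 kPa.
σ'_f = 219.2 ≤ σ'_p = 394 kPa, so the clay remains overconsolidated and only the recompression index applies:
S_c = C_r·H/(1+e₀)·log₁₀(σ'_f/σ'_0) = 0.072×4.9/1.85×log₁₀(219.2/154)
    = 0.1907 × 0.15332 = 0.02924 m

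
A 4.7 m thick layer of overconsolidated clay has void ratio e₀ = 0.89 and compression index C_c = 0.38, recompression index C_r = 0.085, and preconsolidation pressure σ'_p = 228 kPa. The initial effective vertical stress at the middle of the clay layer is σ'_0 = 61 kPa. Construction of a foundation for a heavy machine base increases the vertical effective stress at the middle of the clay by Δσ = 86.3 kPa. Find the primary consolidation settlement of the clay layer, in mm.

S_c ≈ 80.9 mm

Final effective stress: σ'_f = 61 + 86.3 = 147.3 kPa.
σ'_f = 147.3 ≤ σ'_p = 228 kPa, so the clay remains overconsolidated and only the recompression index applies:
S_c = C_r·H/(1+e₀)·log₁₀(σ'_f/σ'_0) = 0.085×4.7/1.89×log₁₀(147.3/61)
    = 0.21138 × 0.38287 = 0.08093 m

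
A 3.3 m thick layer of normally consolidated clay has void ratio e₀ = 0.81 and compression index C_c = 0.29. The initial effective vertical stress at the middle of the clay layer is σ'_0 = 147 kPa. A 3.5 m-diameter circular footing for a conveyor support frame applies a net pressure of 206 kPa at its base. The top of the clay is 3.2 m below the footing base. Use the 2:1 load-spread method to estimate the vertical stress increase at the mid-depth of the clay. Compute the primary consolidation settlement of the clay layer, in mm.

S_c ≈ 50.5 mm

Mid-depth of clay below the footing base: z = 3.2 + 3.3/2 = 4.85 m.
Stress increase at mid-clay by the 2:1 spreading method:
Δσ ≈ qD²/(D+z)² = 206×3.5²/(3.5+4.85)² = 36.193 kPa
Final effective stress: σ'_f = σ'_0 + Δσ = 147 + 36.193 = 183.19 kPa.
Normally consolidated clay, so the full stress increment lies on the virgin compression line:
S_c = C_c·H/(1+e₀)·log₁₀(σ'_f/σ'_0) = 0.29×3.3/(1+0.81)×log₁₀(183.19/147)
    = 0.52873 × 0.095584 = 0.05054 m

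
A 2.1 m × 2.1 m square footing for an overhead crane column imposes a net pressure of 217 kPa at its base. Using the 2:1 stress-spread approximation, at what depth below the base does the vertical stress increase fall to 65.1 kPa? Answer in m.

2:1 spreading — at depth z the loaded area has grown by z in each plan dimension:
qB²/(B+z)² = Δσ_z ⇒ z = B(√(q/Δσ_z) − 1) = 2.1×(√(217/65.1) − 1) = 1.734 m

z ≈ 1.73 m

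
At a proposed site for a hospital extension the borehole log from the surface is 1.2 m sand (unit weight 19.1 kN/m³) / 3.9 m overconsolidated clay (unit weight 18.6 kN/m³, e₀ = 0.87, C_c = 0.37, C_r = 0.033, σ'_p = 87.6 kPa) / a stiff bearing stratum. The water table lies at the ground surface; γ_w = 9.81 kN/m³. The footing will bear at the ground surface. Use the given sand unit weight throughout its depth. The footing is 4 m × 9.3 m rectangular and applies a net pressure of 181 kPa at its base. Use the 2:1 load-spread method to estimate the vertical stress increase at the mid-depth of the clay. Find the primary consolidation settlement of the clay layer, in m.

S_c ≈ 0.0911 m

Mid-depth of clay below the ground surface: z = 1.2 + 3.9/2 = 3.15 m.
Total vertical stress at mid-clay: σ_v = 19.1×1.2 + 18.6×1.95 = 59.19 kPa.
Pore pressure: u = 9.81×(3.15 − 0) = 30.902 kPa.
Initial effective stress: σ'_0 = σ_v − u = 59.19 − 30.902 = 28.288 kPa.
Stress increase at mid-clay by the 2:1 spreading method:
Δσ = qBL/((B+z)(L+z)) = 181×4×9.3/((4+3.15)(9.3+3.15)) = 75.639 kPa
Final effective stress: σ'_f = 28.288 + 75.639 = 103.93 kPa.
σ'_f = 103.93 > σ'_p = 87.6 kPa, so the stress path crosses the preconsolidation pressure — recompression up to σ'_p, then virgin compression beyond:
S_c = H/(1+e₀)·[C_r·log₁₀(σ'_p/σ'_0) + C_c·log₁₀(σ'_f/σ'_p)]
    = 3.9/1.87 × [0.033×log₁₀(87.6/28.288) + 0.37×log₁₀(103.93/87.6)]
    = 2.0856 × [0.0162 + 0.027468] = 0.09107 m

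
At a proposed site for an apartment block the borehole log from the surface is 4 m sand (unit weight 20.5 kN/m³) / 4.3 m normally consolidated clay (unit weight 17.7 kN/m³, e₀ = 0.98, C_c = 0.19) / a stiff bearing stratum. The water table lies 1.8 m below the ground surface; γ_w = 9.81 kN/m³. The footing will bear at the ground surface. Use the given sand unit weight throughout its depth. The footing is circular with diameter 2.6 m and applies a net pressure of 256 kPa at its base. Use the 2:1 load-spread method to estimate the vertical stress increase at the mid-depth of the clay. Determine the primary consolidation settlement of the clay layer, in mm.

S_c ≈ 45.9 mm

Mid-depth of clay below the ground surface: z = 4 + 4.3/2 = 6.15 m.
Total vertical stress at mid-clay: σ_v = 20.5×4 + 17.7×2.15 = 120.06 kPa.
Pore pressure: u = 9.81×(6.15 − 1.8) = 42.673 kPa.
Initial effective stress: σ'_0 = σ_v − u = 120.06 − 42.673 = 77.387 kPa.
Stress increase at mid-clay by the 2:1 spreading method:
Δσ ≈ qD²/(D+z)² = 256×2.6²/(2.6+6.15)² = 22.603 kPa
Final effective stress: σ'_f = σ'_0 + Δσ = 77.387 + 22.603 = 99.99 kPa.
Normally consolidated clay, so the full stress increment lies on the virgin compression line:
S_c = C_c·H/(1+e₀)·log₁₀(σ'_f/σ'_0) = 0.19×4.3/(1+0.98)×log₁₀(99.99/77.387)
    = 0.41263 × 0.11129 = 0.04592 m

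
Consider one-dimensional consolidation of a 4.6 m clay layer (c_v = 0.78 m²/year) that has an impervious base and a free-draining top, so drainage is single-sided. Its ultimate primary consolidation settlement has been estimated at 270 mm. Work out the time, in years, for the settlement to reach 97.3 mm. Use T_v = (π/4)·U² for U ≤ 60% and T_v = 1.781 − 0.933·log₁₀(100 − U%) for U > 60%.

t ≈ 2.77 years

Drainage path length: H_d = H = 4.6 m (single drainage).
U = S(t)/S_ult = 97.3/270 = 0.3604.
U ≤ 60%: T_v = (π/4)·U² = (π/4)×0.36037² = 0.102.
t = T_v·H_d²/c_v = 0.102×4.6²/0.78 = 2.767 years.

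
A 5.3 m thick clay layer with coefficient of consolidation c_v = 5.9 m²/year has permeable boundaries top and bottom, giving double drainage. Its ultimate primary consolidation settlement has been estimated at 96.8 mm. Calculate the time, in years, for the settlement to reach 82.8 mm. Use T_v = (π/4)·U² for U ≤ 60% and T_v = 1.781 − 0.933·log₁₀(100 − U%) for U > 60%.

Drainage path length: H_d = H/2 = 2.65 m (double drainage).
U = S(t)/S_ult = 82.8/96.8 = 0.8554.
U > 60%: T_v = 1.781 − 0.933·log₁₀(100 − 85.537) = 0.69848.
t = T_v·H_d²/c_v = 0.69848×2.65²/5.9 = 0.8314 years.

t ≈ 0.831 years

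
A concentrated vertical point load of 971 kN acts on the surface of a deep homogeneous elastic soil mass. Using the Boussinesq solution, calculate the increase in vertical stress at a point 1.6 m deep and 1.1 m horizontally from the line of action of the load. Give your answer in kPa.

Δσ_z ≈ 68.8 kPa

Boussinesq vertical stress below a point load on an elastic half-space:
Δσ_z = 3P/(2πz²) · [1 + (r/z)²]^(−5/2)
r/z = 1.1/1.6 = 0.6875; [1+(r/z)²]^(−5/2) = 0.37997.
Δσ_z = 3×971/(2π×1.6²) × 0.37997 = 181.1 × 0.37997 = 68.81 kPa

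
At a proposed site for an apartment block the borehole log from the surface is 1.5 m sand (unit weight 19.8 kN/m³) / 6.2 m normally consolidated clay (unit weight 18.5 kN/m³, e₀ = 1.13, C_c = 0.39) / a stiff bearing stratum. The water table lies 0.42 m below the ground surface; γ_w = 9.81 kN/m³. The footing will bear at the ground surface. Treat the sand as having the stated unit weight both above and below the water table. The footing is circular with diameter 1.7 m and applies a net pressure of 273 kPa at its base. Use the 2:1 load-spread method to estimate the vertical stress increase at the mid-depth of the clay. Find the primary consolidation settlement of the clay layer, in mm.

S_c ≈ 177 mm

Mid-depth of clay below the ground surface: z = 1.5 + 6.2/2 = 4.6 m.
Total vertical stress at mid-clay: σ_v = 19.8×1.5 + 18.5×3.1 = 87.05 kPa.
Pore pressure: u = 9.81×(4.6 − 0.42) = 41.006 kPa.
Initial effective stress: σ'_0 = σ_v − u = 87.05 − 41.006 = 46.044 kPa.
Stress increase at mid-clay by the 2:1 spreading method:
Δσ ≈ qD²/(D+z)² = 273×1.7²/(1.7+4.6)² = 19.878 kPa
Final effective stress: σ'_f = σ'_0 + Δσ = 46.044 + 19.878 = 65.922 kPa.
Normally consolidated clay, so the full stress increment lies on the virgin compression line:
S_c = C_c·H/(1+e₀)·log₁₀(σ'_f/σ'_0) = 0.39×6.2/(1+1.13)×log₁₀(65.922/46.044)
    = 1.1352 × 0.15586 = 0.1769 m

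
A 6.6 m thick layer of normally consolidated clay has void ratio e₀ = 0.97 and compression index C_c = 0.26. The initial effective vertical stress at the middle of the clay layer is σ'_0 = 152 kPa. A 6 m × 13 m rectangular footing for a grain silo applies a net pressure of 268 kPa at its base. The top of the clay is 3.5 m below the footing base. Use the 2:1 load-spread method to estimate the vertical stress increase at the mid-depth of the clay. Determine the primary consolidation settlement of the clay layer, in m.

S_c ≈ 0.164 m

Mid-depth of clay below the footing base: z = 3.5 + 6.6/2 = 6.8 m.
Stress increase at mid-clay by the 2:1 spreading method:
Δσ = qBL/((B+z)(L+z)) = 268×6×13/((6+6.8)(13+6.8)) = 82.481 kPa
Final effective stress: σ'_f = σ'_0 + Δσ = 152 + 82.481 = 234.48 kPa.
Normally consolidated clay, so the full stress increment lies on the virgin compression line:
S_c = C_c·H/(1+e₀)·log₁₀(σ'_f/σ'_0) = 0.26×6.6/(1+0.97)×log₁₀(234.48/152)
    = 0.87107 × 0.18826 = 0.164 m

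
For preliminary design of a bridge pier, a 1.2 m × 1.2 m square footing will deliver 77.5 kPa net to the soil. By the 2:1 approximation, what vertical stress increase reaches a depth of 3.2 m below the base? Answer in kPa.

Δσ_z ≈ 5.76 kPa

By the 2:1 method the load spreads at 1 horizontal : 2 vertical, so at depth z the loaded area has grown by z in each plan dimension:
Δσ = qBL/((B+z)(L+z)) = 77.5×1.2×1.2/((1.2+3.2)(1.2+3.2)) = 5.7645 kPa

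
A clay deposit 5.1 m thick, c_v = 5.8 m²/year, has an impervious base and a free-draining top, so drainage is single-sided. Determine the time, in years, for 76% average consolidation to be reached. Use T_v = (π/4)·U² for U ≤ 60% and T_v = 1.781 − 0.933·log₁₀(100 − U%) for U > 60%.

Drainage path length: H_d = H = 5.1 m (single drainage).
U > 60%: T_v = 1.781 − 0.933·log₁₀(100 − 76) = 0.49326.
t = T_v·H_d²/c_v = 0.49326×5.1²/5.8 = 2.212 years.

t ≈ 2.21 years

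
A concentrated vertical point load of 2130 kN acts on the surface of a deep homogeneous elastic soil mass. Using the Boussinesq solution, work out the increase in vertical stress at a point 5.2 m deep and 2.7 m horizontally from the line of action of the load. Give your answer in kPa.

Δσ_z ≈ 20.7 kPa

Boussinesq vertical stress below a point load on an elastic half-space:
Δσ_z = 3P/(2πz²) · [1 + (r/z)²]^(−5/2)
r/z = 2.7/5.2 = 0.51923; [1+(r/z)²]^(−5/2) = 0.55059.
Δσ_z = 3×2130/(2π×5.2²) × 0.55059 = 37.611 × 0.55059 = 20.71 kPa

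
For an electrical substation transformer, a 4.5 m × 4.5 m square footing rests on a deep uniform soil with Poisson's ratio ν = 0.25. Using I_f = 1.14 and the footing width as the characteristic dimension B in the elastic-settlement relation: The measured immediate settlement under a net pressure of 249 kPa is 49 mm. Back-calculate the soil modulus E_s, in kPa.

S_e = q·B·(1−ν²)/E_s · I_f  ⇒  E_s = q·B·(1−ν²)·I_f / S_e.
E_s = 249 × 4.5 × 0.9375 × 1.14 / 0.049 = 24440 kPa

E_s ≈ 24400 kPa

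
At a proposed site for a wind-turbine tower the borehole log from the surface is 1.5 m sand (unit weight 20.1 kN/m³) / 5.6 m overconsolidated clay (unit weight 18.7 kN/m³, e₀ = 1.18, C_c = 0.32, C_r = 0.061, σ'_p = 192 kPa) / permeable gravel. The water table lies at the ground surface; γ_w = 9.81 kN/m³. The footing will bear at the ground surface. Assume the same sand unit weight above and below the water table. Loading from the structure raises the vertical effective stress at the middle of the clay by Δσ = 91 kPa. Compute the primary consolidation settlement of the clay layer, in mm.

S_c ≈ 80.3 mm

Mid-depth of clay below the ground surface: z = 1.5 + 5.6/2 = 4.3 m.
Total vertical stress at mid-clay: σ_v = 20.1×1.5 + 18.7×2.8 = 82.51 kPa.
Pore pressure: u = 9.81×(4.3 − 0) = 42.183 kPa.
Initial effective stress: σ'_0 = σ_v − u = 82.51 − 42.183 = 40.327 kPa.
Final effective stress: σ'_f = 40.327 + 91 = 131.33 kPa.
σ'_f = 131.33 ≤ σ'_p = 192 kPa, so the clay remains overconsolidated and only the recompression index applies:
S_c = C_r·H/(1+e₀)·log₁₀(σ'_f/σ'_0) = 0.061×5.6/2.18×log₁₀(131.33/40.327)
    = 0.1567 × 0.51277 = 0.08035 m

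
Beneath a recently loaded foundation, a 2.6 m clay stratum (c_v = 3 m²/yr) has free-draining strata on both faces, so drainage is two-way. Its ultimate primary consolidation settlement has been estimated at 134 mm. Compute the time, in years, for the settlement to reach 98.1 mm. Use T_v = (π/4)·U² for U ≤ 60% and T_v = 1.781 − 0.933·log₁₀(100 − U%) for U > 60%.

t ≈ 0.253 years

Drainage path length: H_d = H/2 = 1.3 m (double drainage).
U = S(t)/S_ult = 98.1/134 = 0.7321.
U > 60%: T_v = 1.781 − 0.933·log₁₀(100 − 73.209) = 0.44869.
t = T_v·H_d²/c_v = 0.44869×1.3²/3 = 0.2528 years.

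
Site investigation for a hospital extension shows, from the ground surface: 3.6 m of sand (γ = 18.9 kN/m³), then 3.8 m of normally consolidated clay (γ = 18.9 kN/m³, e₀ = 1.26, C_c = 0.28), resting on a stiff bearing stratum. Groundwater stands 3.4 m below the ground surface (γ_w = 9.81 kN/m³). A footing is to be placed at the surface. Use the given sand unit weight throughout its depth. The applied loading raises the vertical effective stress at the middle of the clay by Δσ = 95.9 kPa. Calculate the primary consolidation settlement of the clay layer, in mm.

Mid-depth of clay below the ground surface: z = 3.6 + 3.8/2 = 5.5 m.
Total vertical stress at mid-clay: σ_v = 18.9×3.6 + 18.9×1.9 = 103.95 kPa.
Pore pressure: u = 9.81×(5.5 − 3.4) = 20.601 kPa.
Initial effective stress: σ'_0 = σ_v − u = 103.95 − 20.601 = 83.349 kPa.
Final effective stress: σ'_f = σ'_0 + Δσ = 83.349 + 95.9 = 179.25 kPa.
Normally consolidated clay, so the full stress increment lies on the virgin compression line:
S_c = C_c·H/(1+e₀)·log₁₀(σ'_f/σ'_0) = 0.28×3.8/(1+1.26)×log₁₀(179.25/83.349)
    = 0.4708 × 0.33256 = 0.1566 m

S_c ≈ 157 mm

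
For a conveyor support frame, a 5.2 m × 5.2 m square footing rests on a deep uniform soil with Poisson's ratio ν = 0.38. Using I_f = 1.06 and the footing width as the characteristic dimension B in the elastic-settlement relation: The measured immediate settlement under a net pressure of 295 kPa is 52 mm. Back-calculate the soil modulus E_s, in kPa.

E_s ≈ 26800 kPa

S_e = q·B·(1−ν²)/E_s · I_f  ⇒  E_s = q·B·(1−ν²)·I_f / S_e.
E_s = 295 × 5.2 × 0.8556 × 1.06 / 0.052 = 26750 kPa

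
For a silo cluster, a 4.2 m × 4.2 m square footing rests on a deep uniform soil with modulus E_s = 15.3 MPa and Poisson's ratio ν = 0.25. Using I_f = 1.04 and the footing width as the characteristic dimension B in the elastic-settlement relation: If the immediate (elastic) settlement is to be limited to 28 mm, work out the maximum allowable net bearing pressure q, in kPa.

q ≈ 105 kPa

E_s = 15.3 MPa = 15300 kPa.
S_e = q·B·(1−ν²)/E_s · I_f  ⇒  q = S_e·E_s / (B·(1−ν²)·I_f).
q = 0.028 × 15300 / (4.2 × 0.9375 × 1.04) = 104.6 kPa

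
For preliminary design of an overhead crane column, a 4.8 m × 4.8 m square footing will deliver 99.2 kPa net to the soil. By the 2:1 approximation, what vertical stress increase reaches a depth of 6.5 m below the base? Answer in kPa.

Δσ_z ≈ 17.9 kPa

By the 2:1 method the load spreads at 1 horizontal : 2 vertical, so at depth z the loaded area has grown by z in each plan dimension:
Δσ = qBL/((B+z)(L+z)) = 99.2×4.8×4.8/((4.8+6.5)(4.8+6.5)) = 17.899 kPa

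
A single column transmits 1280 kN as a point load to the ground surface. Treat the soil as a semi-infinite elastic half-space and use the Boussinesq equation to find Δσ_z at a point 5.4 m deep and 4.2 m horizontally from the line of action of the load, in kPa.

Δσ_z ≈ 6.42 kPa

Boussinesq vertical stress below a point load on an elastic half-space:
Δσ_z = 3P/(2πz²) · [1 + (r/z)²]^(−5/2)
r/z = 4.2/5.4 = 0.77778; [1+(r/z)²]^(−5/2) = 0.30645.
Δσ_z = 3×1280/(2π×5.4²) × 0.30645 = 20.959 × 0.30645 = 6.423 kPa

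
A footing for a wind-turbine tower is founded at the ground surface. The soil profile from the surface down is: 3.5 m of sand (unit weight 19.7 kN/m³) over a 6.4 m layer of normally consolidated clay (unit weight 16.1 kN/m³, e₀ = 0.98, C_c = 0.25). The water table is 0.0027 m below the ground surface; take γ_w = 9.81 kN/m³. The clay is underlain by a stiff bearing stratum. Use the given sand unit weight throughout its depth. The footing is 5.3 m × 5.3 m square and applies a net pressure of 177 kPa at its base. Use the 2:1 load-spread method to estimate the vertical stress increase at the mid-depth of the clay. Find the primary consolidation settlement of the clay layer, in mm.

Mid-depth of clay below the ground surface: z = 3.5 + 6.4/2 = 6.7 m.
Total vertical stress at mid-clay: σ_v = 19.7×3.5 + 16.1×3.2 = 120.47 kPa.
Pore pressure: u = 9.81×(6.7 − 0.0027) = 65.698 kPa.
Initial effective stress: σ'_0 = σ_v − u = 120.47 − 65.698 = 54.772 kPa.
Stress increase at mid-clay by the 2:1 spreading method:
Δσ = qBL/((B+z)(L+z)) = 177×5.3×5.3/((5.3+6.7)(5.3+6.7)) = 34.527 kPa
Final effective stress: σ'_f = σ'_0 + Δσ = 54.772 + 34.527 = 89.299 kPa.
Normally consolidated clay, so the full stress increment lies on the virgin compression line:
S_c = C_c·H/(1+e₀)·log₁₀(σ'_f/σ'_0) = 0.25×6.4/(1+0.98)×log₁₀(89.299/54.772)
    = 0.80808 × 0.21229 = 0.1715 m

S_c ≈ 172 mm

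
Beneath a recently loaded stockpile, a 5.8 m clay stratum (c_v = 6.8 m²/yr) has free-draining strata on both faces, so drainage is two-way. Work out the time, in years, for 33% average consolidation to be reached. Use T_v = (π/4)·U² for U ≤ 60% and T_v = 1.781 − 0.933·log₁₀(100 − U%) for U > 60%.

t ≈ 0.106 years

Drainage path length: H_d = H/2 = 2.9 m (double drainage).
U ≤ 60%: T_v = (π/4)·U² = (π/4)×0.33² = 0.08553.
t = T_v·H_d²/c_v = 0.08553×2.9²/6.8 = 0.1058 years.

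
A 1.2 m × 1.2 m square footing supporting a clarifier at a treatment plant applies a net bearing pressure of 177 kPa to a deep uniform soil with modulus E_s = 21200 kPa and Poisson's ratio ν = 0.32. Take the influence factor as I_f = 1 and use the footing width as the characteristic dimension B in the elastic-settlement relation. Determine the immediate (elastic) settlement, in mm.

Immediate (elastic) settlement: S_e = q·B·(1−ν²)/E_s · I_f.
S_e = 177 × 1.2 × (1 − 0.32²) / 21200 × 1
    = 177 × 1.2 × 0.8976 / 21200 × 1
    = 0.008993 m = 8.993 mm

S_e ≈ 8.99 mm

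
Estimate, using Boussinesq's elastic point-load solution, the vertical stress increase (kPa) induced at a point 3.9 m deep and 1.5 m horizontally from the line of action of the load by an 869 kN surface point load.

Δσ_z ≈ 19.3 kPa

Boussinesq vertical stress below a point load on an elastic half-space:
Δσ_z = 3P/(2πz²) · [1 + (r/z)²]^(−5/2)
r/z = 1.5/3.9 = 0.38462; [1+(r/z)²]^(−5/2) = 0.70829.
Δσ_z = 3×869/(2π×3.9²) × 0.70829 = 27.279 × 0.70829 = 19.32 kPa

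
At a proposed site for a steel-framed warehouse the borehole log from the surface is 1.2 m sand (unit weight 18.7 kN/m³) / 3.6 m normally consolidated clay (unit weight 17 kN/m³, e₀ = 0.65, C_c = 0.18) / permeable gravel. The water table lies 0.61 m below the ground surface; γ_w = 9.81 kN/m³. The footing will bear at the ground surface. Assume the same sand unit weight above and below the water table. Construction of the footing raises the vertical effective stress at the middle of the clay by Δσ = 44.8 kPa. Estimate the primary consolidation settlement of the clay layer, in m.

S_c ≈ 0.157 m

Mid-depth of clay below the ground surface: z = 1.2 + 3.6/2 = 3 m.
Total vertical stress at mid-clay: σ_v = 18.7×1.2 + 17×1.8 = 53.04 kPa.
Pore pressure: u = 9.81×(3 − 0.61) = 23.446 kPa.
Initial effective stress: σ'_0 = σ_v − u = 53.04 − 23.446 = 29.594 kPa.
Final effective stress: σ'_f = σ'_0 + Δσ = 29.594 + 44.8 = 74.394 kPa.
Normally consolidated clay, so the full stress increment lies on the virgin compression line:
S_c = C_c·H/(1+e₀)·log₁₀(σ'_f/σ'_0) = 0.18×3.6/(1+0.65)×log₁₀(74.394/29.594)
    = 0.39273 × 0.40033 = 0.1572 m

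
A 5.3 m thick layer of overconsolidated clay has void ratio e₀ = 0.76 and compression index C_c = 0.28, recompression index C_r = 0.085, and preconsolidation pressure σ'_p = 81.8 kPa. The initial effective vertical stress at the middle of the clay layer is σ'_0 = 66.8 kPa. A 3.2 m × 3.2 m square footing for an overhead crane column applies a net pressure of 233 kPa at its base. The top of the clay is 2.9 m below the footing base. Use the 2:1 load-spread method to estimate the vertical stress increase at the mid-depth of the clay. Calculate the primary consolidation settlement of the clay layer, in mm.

Mid-depth of clay below the footing base: z = 2.9 + 5.3/2 = 5.55 m.
Stress increase at mid-clay by the 2:1 spreading method:
Δσ = qBL/((B+z)(L+z)) = 233×3.2×3.2/((3.2+5.55)(3.2+5.55)) = 31.163 kPa
Final effective stress: σ'_f = 66.8 + 31.163 = 97.963 kPa.
σ'_f = 97.963 > σ'_p = 81.8 kPa, so the stress path crosses the preconsolidation pressure — recompression up to σ'_p, then virgin compression beyond:
S_c = H/(1+e₀)·[C_r·log₁₀(σ'_p/σ'_0) + C_c·log₁₀(σ'_f/σ'_p)]
    = 5.3/1.76 × [0.085×log₁₀(81.8/66.8) + 0.28×log₁₀(97.963/81.8)]
    = 3.0114 × [0.007478 + 0.021926] = 0.08855 m

S_c ≈ 88.5 mm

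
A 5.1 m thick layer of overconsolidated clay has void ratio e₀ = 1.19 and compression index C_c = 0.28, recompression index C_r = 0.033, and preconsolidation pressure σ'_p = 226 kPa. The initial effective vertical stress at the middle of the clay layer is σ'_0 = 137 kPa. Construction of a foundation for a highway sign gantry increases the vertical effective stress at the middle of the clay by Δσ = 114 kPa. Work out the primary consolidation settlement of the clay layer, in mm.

Final effective stress: σ'_f = 137 + 114 = 251 kPa.
σ'_f = 251 > σ'_p = 226 kPa, so the stress path crosses the preconsolidation pressure — recompression up to σ'_p, then virgin compression beyond:
S_c = H/(1+e₀)·[C_r·log₁₀(σ'_p/σ'_0) + C_c·log₁₀(σ'_f/σ'_p)]
    = 5.1/2.19 × [0.033×log₁₀(226/137) + 0.28×log₁₀(251/226)]
    = 2.3288 × [0.0071738 + 0.012758] = 0.04642 m

S_c ≈ 46.4 mm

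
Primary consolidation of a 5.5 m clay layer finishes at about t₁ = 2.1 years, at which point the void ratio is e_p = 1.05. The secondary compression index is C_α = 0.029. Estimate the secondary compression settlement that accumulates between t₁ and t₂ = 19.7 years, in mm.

Secondary compression: S_s = C_α·H/(1+e_p)·log₁₀(t₂/t₁)
S_s = 0.029×5.5/(1+1.05)×log₁₀(19.7/2.1)
    = 0.0778 × 0.9722 = 0.07565 m

S_s ≈ 75.6 mm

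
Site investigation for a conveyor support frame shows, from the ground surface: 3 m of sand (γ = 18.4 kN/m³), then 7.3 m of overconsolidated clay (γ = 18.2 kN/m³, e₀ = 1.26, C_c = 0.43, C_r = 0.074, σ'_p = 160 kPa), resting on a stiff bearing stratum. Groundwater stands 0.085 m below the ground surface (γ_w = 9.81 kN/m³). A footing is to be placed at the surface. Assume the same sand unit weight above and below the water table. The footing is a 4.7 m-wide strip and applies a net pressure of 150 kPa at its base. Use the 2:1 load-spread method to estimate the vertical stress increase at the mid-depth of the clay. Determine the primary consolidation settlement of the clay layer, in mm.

S_c ≈ 76.3 mm

Mid-depth of clay below the ground surface: z = 3 + 7.3/2 = 6.65 m.
Total vertical stress at mid-clay: σ_v = 18.4×3 + 18.2×3.65 = 121.63 kPa.
Pore pressure: u = 9.81×(6.65 − 0.085) = 64.403 kPa.
Initial effective stress: σ'_0 = σ_v − u = 121.63 − 64.403 = 57.227 kPa.
Stress increase at mid-clay by the 2:1 spreading method:
Δσ = qB/(B+z) = 150×4.7/(4.7+6.65) = 62.115 kPa
Final effective stress: σ'_f = 57.227 + 62.115 = 119.34 kPa.
σ'_f = 119.34 ≤ σ'_p = 160 kPa, so the clay remains overconsolidated and only the recompression index applies:
S_c = C_r·H/(1+e₀)·log₁₀(σ'_f/σ'_0) = 0.074×7.3/2.26×log₁₀(119.34/57.227)
    = 0.23903 × 0.31919 = 0.0763 m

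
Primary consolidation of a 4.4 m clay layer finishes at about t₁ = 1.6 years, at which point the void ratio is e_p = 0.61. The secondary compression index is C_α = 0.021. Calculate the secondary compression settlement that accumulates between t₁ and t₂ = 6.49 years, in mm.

Secondary compression: S_s = C_α·H/(1+e_p)·log₁₀(t₂/t₁)
S_s = 0.021×4.4/(1+0.61)×log₁₀(6.49/1.6)
    = 0.05739 × 0.6081 = 0.0349 m

S_s ≈ 34.9 mm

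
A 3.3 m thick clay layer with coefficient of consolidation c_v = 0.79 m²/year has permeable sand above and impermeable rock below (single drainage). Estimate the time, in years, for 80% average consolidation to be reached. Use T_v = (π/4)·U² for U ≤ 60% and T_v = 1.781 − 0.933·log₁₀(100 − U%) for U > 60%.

Drainage path length: H_d = H = 3.3 m (single drainage).
U > 60%: T_v = 1.781 − 0.933·log₁₀(100 − 80) = 0.56714.
t = T_v·H_d²/c_v = 0.56714×3.3²/0.79 = 7.818 years.

t ≈ 7.82 years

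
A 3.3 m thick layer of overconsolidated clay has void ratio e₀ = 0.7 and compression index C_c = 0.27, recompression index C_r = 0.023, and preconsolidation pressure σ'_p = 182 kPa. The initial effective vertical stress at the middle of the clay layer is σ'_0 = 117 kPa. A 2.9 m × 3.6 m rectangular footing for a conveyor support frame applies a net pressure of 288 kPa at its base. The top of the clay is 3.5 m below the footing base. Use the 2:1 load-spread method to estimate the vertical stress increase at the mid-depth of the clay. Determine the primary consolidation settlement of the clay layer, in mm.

S_c ≈ 6.03 mm

Mid-depth of clay below the footing base: z = 3.5 + 3.3/2 = 5.15 m.
Stress increase at mid-clay by the 2:1 spreading method:
Δσ = qBL/((B+z)(L+z)) = 288×2.9×3.6/((2.9+5.15)(3.6+5.15)) = 42.686 kPa
Final effective stress: σ'_f = 117 + 42.686 = 159.69 kPa.
σ'_f = 159.69 ≤ σ'_p = 182 kPa, so the clay remains overconsolidated and only the recompression index applies:
S_c = C_r·H/(1+e₀)·log₁₀(σ'_f/σ'_0) = 0.023×3.3/1.7×log₁₀(159.69/117)
    = 0.044648 × 0.13509 = 0.006031 m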